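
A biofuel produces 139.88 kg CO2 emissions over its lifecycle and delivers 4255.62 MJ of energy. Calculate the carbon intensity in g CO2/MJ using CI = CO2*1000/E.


CI = CO2 * 1000 / E
= 139.88 * 1000 / 4255.62
= 32.8695 g CO2/MJ

32.8695 g CO2/MJ


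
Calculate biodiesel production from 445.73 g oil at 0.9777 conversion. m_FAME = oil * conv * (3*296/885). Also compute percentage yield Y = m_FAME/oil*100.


m_FAME = oil * conv * (3 * 296 / 885) = oil * conv * (888/885)
= 445.73 * 0.9777 * 888 / 885
= 437.2675 g
Y = m_FAME / oil * 100 = conv * (888/885) * 100
= 0.9777 * 888 / 885 * 100
= 98.10%

437.2675 g FAME; Y = 98.10%


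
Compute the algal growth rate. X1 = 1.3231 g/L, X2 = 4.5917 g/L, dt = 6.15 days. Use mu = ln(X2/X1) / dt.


mu = ln(X2/X1) / dt
= ln(4.5917/1.3231) / 6.15
= 0.2023 per day

0.2023 per day


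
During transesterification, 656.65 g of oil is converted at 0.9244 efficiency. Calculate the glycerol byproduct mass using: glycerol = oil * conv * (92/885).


glycerol = oil * conv * (92/885)
= 656.65 * 0.9244 * 92 / 885
= 63.1013 g

63.1013 g


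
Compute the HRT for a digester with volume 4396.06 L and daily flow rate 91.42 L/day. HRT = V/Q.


HRT = V / Q
= 4396.06 / 91.42
= 48.0864 days

48.0864 days


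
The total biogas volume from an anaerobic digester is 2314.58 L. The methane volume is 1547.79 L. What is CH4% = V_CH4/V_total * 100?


CH4% = V_CH4 / V_total * 100
= 1547.79 / 2314.58 * 100
= 66.8713%

66.8713%


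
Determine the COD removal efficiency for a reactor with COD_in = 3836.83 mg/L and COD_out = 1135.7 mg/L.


eta = (COD_in - COD_out) / COD_in * 100
= (3836.83 - 1135.7) / 3836.83 * 100
= 70.4000%

70.4000%


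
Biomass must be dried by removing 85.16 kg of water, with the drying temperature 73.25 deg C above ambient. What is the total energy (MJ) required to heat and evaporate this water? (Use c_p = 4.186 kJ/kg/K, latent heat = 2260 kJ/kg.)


E = m_water * (4.186 * dT + 2260) / 1000
= 85.16 * (4.186 * 73.25 + 2260) / 1000
= 218.5737 MJ

218.5737 MJ


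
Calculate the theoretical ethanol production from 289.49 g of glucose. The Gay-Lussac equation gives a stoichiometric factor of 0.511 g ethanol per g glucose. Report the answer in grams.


Theoretical ethanol yield: m_EtOH = 0.511 * m_glucose
m_EtOH = 0.511 * 289.49 = 147.9294 g

147.9294 g


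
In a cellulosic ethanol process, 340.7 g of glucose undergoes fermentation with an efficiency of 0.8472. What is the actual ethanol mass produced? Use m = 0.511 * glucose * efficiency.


Actual ethanol: m = 0.511 * 340.7 * 0.8472
m = 147.4956 g

147.4956 g


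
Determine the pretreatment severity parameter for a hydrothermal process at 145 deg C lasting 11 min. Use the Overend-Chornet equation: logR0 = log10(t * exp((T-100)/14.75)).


logR0 = log10(t * exp((T - 100) / 14.75))
= log10(11 * exp((145 - 100) / 14.75))
= 2.3664

2.3664


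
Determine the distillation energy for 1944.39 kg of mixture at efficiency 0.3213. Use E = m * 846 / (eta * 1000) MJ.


E = m * 846 / (eta * 1000)
= 1944.39 * 846 / (0.3213 * 1000)
= 5119.6824 MJ

5119.6824 MJ


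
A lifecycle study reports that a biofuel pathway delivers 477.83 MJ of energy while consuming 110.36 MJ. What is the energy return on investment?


EROI = E_out / E_in
= 477.83 / 110.36
= 4.3297

4.3297


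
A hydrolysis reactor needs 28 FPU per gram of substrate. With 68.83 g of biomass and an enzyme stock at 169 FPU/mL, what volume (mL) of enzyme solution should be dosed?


V = dosage * m_sub / activity
V = 28 * 68.83 / 169
V = 11.4038 mL

11.4038 mL


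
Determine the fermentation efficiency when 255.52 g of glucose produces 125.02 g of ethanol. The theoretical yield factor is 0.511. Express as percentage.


Fermentation efficiency = (actual / (0.511 * glucose)) * 100
= (125.02 / (0.511 * 255.52)) * 100
= 95.7489%

95.7489%


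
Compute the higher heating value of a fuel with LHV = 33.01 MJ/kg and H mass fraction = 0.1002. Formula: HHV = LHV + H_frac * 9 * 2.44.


HHV = LHV + H_frac * 9 * 2.44
= 33.01 + 0.1002 * 9 * 2.44
= 35.2104 MJ/kg

35.2104 MJ/kg


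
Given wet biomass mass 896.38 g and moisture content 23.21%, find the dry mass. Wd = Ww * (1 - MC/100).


Wd = Ww * (1 - MC/100)
= 896.38 * (1 - 23.21/100)
= 688.3302 g

688.3302 g


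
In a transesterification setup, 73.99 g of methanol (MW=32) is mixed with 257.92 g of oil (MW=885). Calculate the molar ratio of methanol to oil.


Molar ratio = n_MeOH / n_oil = (MeOH/32) / (oil/885) = (MeOH * 885) / (32 * oil)
= (73.99 * 885) / (32 * 257.92)
= 7.9338

7.9338


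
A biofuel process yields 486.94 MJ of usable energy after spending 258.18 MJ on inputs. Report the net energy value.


NEV = E_out - E_in
= 486.94 - 258.18
= 228.7600 MJ

228.7600 MJ


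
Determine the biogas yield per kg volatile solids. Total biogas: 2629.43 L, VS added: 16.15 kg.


Y = V / VS
= 2629.43 / 16.15
= 162.8130 L/kg VS

162.8130 L/kg VS


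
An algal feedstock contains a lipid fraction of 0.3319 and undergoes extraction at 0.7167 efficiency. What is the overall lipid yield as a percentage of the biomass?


Y = lipid_content * extraction_eff * 100
= 0.3319 * 0.7167 * 100
= 23.7873%

23.7873%


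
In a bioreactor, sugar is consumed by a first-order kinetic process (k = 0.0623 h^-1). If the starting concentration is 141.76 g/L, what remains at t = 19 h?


S = S0 * exp(-k * t)
S = 141.76 * exp(-0.0623 * 19)
S = 43.3990 g/L

43.3990 g/L


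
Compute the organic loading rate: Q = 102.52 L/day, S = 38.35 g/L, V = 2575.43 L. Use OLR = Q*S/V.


OLR = Q * S / V
= 102.52 * 38.35 / 2575.43
= 1.5266 g/L/day

1.5266 g/L/day


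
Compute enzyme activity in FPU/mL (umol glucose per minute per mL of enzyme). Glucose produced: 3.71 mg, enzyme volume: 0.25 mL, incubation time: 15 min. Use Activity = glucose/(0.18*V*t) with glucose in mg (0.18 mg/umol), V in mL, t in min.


Activity = glucose_mg / (0.18 mg/umol * V_mL * t_min)
= 3.71 / (0.18 * 0.25 * 15)
= 5.4963 FPU/mL

5.4963 FPU/mL


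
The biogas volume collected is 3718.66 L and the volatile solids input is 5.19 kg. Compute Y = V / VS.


Y = V / VS
= 3718.66 / 5.19
= 716.5048 L/kg VS

716.5048 L/kg VS


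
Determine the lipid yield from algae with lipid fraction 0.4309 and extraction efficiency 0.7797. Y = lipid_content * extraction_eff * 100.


Y = lipid_content * extraction_eff * 100
= 0.4309 * 0.7797 * 100
= 33.5973%

33.5973%


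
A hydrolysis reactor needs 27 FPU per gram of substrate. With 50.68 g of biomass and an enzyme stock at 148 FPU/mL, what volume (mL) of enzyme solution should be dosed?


V = dosage * m_sub / activity
V = 27 * 50.68 / 148
V = 9.2457 mL

9.2457 mL


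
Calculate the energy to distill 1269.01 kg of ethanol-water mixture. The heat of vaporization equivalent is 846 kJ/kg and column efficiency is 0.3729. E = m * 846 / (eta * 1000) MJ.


E = m * 846 / (eta * 1000)
= 1269.01 * 846 / (0.3729 * 1000)
= 2879.0090 MJ

2879.0090 MJ


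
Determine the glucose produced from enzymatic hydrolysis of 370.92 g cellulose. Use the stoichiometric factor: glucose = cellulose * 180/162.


glucose = cellulose * 180/162
= 370.92 * 180/162
= 412.1333 g

412.1333 g


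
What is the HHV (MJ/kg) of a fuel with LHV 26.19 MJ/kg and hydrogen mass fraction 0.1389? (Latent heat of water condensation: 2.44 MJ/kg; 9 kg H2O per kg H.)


HHV = LHV + H_frac * 9 * 2.44
= 26.19 + 0.1389 * 9 * 2.44
= 29.2402 MJ/kg

29.2402 MJ/kg


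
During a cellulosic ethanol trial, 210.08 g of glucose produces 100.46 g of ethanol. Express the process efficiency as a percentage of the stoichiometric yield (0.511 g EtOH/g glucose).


Fermentation efficiency = (actual / (0.511 * glucose)) * 100
= (100.46 / (0.511 * 210.08)) * 100
= 93.5810%

93.5810%


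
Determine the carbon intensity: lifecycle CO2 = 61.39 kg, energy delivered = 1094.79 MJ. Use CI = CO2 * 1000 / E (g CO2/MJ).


CI = CO2 * 1000 / E
= 61.39 * 1000 / 1094.79
= 56.0747 g CO2/MJ

56.0747 g CO2/MJ


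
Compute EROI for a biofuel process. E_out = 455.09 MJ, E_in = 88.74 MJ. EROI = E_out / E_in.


EROI = E_out / E_in
= 455.09 / 88.74
= 5.1284

5.1284


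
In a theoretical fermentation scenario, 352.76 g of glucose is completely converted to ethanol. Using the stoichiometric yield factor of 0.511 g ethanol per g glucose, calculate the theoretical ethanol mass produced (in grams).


Theoretical ethanol yield: m_EtOH = 0.511 * m_glucose
m_EtOH = 0.511 * 352.76 = 180.2604 g

180.2604 g


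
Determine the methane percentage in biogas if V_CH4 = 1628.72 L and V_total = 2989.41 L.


CH4% = V_CH4 / V_total * 100
= 1628.72 / 2989.41 * 100
= 54.4830%

54.4830%


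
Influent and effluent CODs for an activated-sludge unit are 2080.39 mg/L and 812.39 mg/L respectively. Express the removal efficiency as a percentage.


eta = (COD_in - COD_out) / COD_in * 100
= (2080.39 - 812.39) / 2080.39 * 100
= 60.9501%

60.9501%


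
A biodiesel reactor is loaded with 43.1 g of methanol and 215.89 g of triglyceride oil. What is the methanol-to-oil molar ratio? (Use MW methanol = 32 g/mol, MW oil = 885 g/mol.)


Molar ratio = n_MeOH / n_oil = (MeOH/32) / (oil/885) = (MeOH * 885) / (32 * oil)
= (43.1 * 885) / (32 * 215.89)
= 5.5213

5.5213


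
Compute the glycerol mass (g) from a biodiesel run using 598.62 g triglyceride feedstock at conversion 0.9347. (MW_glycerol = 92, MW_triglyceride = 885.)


glycerol = oil * conv * (92/885)
= 598.62 * 0.9347 * 92 / 885
= 58.1658 g

58.1658 g


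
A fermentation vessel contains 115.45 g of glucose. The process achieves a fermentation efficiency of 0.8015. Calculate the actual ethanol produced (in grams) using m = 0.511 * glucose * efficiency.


Actual ethanol: m = 0.511 * 115.45 * 0.8015
m = 47.2845 g

47.2845 g


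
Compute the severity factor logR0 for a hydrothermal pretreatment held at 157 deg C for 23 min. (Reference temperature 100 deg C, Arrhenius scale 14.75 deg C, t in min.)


logR0 = log10(t * exp((T - 100) / 14.75))
= log10(23 * exp((157 - 100) / 14.75))
= 3.0400

3.0400


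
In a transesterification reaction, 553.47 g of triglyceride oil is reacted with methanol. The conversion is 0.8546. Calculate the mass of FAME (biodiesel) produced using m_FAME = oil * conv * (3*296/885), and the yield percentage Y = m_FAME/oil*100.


m_FAME = oil * conv * (3 * 296 / 885) = oil * conv * (888/885)
= 553.47 * 0.8546 * 888 / 885
= 474.5988 g
Y = m_FAME / oil * 100 = conv * (888/885) * 100
= 0.8546 * 888 / 885 * 100
= 85.75%

474.5988 g FAME; Y = 85.75%


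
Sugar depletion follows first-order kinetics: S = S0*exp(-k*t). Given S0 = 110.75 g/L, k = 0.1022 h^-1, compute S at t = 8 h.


S = S0 * exp(-k * t)
S = 110.75 * exp(-0.1022 * 8)
S = 48.8950 g/L

48.8950 g/L


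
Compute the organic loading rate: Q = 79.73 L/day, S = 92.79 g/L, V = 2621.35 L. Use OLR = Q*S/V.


OLR = Q * S / V
= 79.73 * 92.79 / 2621.35
= 2.8223 g/L/day

2.8223 g/L/day


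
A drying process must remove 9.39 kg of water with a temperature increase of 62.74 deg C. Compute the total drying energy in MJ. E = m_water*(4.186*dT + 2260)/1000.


E = m_water * (4.186 * dT + 2260) / 1000
= 9.39 * (4.186 * 62.74 + 2260) / 1000
= 23.6875 MJ

23.6875 MJ


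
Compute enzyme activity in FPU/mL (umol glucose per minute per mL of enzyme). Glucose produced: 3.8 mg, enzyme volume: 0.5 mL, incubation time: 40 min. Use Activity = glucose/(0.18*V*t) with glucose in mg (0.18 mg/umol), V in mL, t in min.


Activity = glucose_mg / (0.18 mg/umol * V_mL * t_min)
= 3.8 / (0.18 * 0.5 * 40)
= 1.0556 FPU/mL

1.0556 FPU/mL


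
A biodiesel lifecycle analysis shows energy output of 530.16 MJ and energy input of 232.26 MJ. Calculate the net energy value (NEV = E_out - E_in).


NEV = E_out - E_in
= 530.16 - 232.26
= 297.9000 MJ

297.9000 MJ


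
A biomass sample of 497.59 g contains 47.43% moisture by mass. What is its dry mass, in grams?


Wd = Ww * (1 - MC/100)
= 497.59 * (1 - 47.43/100)
= 261.5831 g

261.5831 g


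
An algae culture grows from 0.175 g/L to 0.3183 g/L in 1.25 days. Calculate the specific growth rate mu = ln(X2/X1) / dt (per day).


mu = ln(X2/X1) / dt
= ln(0.3183/0.175) / 1.25
= 0.4786 per day

0.4786 per day


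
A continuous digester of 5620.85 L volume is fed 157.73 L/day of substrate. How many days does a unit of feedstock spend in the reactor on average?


HRT = V / Q
= 5620.85 / 157.73
= 35.6359 days

35.6359 days


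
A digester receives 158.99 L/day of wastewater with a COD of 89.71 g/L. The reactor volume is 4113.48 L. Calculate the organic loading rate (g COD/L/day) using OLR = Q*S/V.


OLR = Q * S / V
= 158.99 * 89.71 / 4113.48
= 3.4674 g/L/day

3.4674 g/L/day


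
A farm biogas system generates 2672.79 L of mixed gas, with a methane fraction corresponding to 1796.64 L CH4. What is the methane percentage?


CH4% = V_CH4 / V_total * 100
= 1796.64 / 2672.79 * 100
= 67.2196%

67.2196%


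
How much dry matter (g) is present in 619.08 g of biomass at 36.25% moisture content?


Wd = Ww * (1 - MC/100)
= 619.08 * (1 - 36.25/100)
= 394.6635 g

394.6635 g


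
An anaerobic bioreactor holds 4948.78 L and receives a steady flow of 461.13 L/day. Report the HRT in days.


HRT = V / Q
= 4948.78 / 461.13
= 10.7319 days

10.7319 days


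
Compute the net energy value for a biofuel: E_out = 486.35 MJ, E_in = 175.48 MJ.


NEV = E_out - E_in
= 486.35 - 175.48
= 310.8700 MJ

310.8700 MJ


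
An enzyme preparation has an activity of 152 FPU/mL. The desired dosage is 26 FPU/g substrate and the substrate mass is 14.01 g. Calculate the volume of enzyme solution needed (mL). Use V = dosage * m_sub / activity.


V = dosage * m_sub / activity
V = 26 * 14.01 / 152
V = 2.3964 mL

2.3964 mL


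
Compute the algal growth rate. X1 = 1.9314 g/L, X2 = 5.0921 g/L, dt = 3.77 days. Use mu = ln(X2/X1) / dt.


mu = ln(X2/X1) / dt
= ln(5.0921/1.9314) / 3.77
= 0.2571 per day

0.2571 per day


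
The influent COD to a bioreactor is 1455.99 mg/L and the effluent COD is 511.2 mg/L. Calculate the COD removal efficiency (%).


eta = (COD_in - COD_out) / COD_in * 100
= (1455.99 - 511.2) / 1455.99 * 100
= 64.8899%

64.8899%


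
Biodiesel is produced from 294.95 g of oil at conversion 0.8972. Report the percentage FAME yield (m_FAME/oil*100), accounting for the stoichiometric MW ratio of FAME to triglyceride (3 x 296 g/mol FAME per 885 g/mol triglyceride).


m_FAME = oil * conv * (3 * 296 / 885) = oil * conv * (888/885)
= 294.95 * 0.8972 * 888 / 885
= 265.5262 g
Y = m_FAME / oil * 100 = conv * (888/885) * 100
= 0.8972 * 888 / 885 * 100
= 90.02%

90.02%


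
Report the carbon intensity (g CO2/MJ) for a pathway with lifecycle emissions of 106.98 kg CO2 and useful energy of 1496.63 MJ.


CI = CO2 * 1000 / E
= 106.98 * 1000 / 1496.63
= 71.4806 g CO2/MJ

71.4806 g CO2/MJ


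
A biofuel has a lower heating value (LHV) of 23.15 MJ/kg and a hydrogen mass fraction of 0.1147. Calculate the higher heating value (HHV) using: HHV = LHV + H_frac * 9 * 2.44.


HHV = LHV + H_frac * 9 * 2.44
= 23.15 + 0.1147 * 9 * 2.44
= 25.6688 MJ/kg

25.6688 MJ/kg


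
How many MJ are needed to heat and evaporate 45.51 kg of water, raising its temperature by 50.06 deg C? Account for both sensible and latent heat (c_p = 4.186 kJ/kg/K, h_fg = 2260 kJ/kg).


E = m_water * (4.186 * dT + 2260) / 1000
= 45.51 * (4.186 * 50.06 + 2260) / 1000
= 112.3893 MJ

112.3893 MJ


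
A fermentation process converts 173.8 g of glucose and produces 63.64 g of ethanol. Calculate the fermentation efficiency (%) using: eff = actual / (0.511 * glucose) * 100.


Fermentation efficiency = (actual / (0.511 * glucose)) * 100
= (63.64 / (0.511 * 173.8)) * 100
= 71.6571%

71.6571%


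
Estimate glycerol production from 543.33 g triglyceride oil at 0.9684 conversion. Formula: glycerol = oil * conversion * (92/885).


glycerol = oil * conv * (92/885)
= 543.33 * 0.9684 * 92 / 885
= 54.6969 g

54.6969 g


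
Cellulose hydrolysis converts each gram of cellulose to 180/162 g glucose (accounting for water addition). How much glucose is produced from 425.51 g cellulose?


glucose = cellulose * 180/162
= 425.51 * 180/162
= 472.7889 g

472.7889 g


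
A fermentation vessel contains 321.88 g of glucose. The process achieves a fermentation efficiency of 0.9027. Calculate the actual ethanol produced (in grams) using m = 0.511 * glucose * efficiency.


Actual ethanol: m = 0.511 * 321.88 * 0.9027
m = 148.4767 g

148.4767 g


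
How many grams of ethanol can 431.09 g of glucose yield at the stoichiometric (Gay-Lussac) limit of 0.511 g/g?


Theoretical ethanol yield: m_EtOH = 0.511 * m_glucose
m_EtOH = 0.511 * 431.09 = 220.2870 g

220.2870 g


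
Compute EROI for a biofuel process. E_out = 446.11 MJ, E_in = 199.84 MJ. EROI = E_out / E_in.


EROI = E_out / E_in
= 446.11 / 199.84
= 2.2323

2.2323


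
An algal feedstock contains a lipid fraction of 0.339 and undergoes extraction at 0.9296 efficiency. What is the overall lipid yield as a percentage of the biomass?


Y = lipid_content * extraction_eff * 100
= 0.339 * 0.9296 * 100
= 31.5134%

31.5134%


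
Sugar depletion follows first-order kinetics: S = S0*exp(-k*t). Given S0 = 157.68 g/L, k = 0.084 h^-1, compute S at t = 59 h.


S = S0 * exp(-k * t)
S = 157.68 * exp(-0.084 * 59)
S = 1.1102 g/L

1.1102 g/L


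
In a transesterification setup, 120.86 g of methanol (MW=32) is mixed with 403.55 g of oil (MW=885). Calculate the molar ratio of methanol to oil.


Molar ratio = n_MeOH / n_oil = (MeOH/32) / (oil/885) = (MeOH * 885) / (32 * oil)
= (120.86 * 885) / (32 * 403.55)
= 8.2828

8.2828


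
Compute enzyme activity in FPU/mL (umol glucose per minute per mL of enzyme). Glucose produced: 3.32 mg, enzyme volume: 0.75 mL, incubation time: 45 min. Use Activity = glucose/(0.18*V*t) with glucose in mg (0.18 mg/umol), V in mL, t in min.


Activity = glucose_mg / (0.18 mg/umol * V_mL * t_min)
= 3.32 / (0.18 * 0.75 * 45)
= 0.5465 FPU/mL

0.5465 FPU/mL


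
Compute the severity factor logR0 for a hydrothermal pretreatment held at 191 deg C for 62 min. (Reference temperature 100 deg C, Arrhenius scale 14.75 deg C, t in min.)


logR0 = log10(t * exp((T - 100) / 14.75))
= log10(62 * exp((191 - 100) / 14.75))
= 4.4718

4.4718


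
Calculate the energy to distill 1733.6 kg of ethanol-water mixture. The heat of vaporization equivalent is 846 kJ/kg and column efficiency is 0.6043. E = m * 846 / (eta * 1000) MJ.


E = m * 846 / (eta * 1000)
= 1733.6 * 846 / (0.6043 * 1000)
= 2426.9826 MJ

2426.9826 MJ


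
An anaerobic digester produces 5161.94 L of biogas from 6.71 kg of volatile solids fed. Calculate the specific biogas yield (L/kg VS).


Y = V / VS
= 5161.94 / 6.71
= 769.2906 L/kg VS

769.2906 L/kg VS


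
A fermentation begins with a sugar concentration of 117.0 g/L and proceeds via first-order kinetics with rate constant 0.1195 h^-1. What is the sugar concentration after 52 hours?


S = S0 * exp(-k * t)
S = 117.0 * exp(-0.1195 * 52)
S = 0.2341 g/L

0.2341 g/L


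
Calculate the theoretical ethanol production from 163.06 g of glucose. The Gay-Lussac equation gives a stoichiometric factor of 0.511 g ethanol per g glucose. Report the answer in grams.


Theoretical ethanol yield: m_EtOH = 0.511 * m_glucose
m_EtOH = 0.511 * 163.06 = 83.3237 g

83.3237 g


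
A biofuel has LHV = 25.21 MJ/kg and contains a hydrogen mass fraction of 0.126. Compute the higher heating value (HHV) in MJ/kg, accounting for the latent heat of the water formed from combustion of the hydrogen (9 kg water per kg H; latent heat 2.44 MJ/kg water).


HHV = LHV + H_frac * 9 * 2.44
= 25.21 + 0.126 * 9 * 2.44
= 27.9770 MJ/kg

27.9770 MJ/kg


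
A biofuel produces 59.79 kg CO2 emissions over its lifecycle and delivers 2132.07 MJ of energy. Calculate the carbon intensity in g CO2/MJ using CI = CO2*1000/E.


CI = CO2 * 1000 / E
= 59.79 * 1000 / 2132.07
= 28.0432 g CO2/MJ

28.0432 g CO2/MJ


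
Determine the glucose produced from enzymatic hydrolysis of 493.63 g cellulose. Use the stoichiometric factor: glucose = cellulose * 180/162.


glucose = cellulose * 180/162
= 493.63 * 180/162
= 548.4778 g

548.4778 g


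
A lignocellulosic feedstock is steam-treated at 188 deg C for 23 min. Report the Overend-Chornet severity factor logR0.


logR0 = log10(t * exp((T - 100) / 14.75))
= log10(23 * exp((188 - 100) / 14.75))
= 3.9528

3.9528


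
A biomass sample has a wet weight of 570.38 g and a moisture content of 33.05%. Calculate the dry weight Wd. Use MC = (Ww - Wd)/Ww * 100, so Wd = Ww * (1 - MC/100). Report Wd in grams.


Wd = Ww * (1 - MC/100)
= 570.38 * (1 - 33.05/100)
= 381.8694 g

381.8694 g


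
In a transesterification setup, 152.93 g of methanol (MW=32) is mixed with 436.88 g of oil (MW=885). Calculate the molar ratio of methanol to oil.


Molar ratio = n_MeOH / n_oil = (MeOH/32) / (oil/885) = (MeOH * 885) / (32 * oil)
= (152.93 * 885) / (32 * 436.88)
= 9.6811

9.6811


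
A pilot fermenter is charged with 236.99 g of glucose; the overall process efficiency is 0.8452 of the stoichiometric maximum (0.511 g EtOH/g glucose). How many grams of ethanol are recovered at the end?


Actual ethanol: m = 0.511 * 236.99 * 0.8452
m = 102.3553 g

102.3553 g


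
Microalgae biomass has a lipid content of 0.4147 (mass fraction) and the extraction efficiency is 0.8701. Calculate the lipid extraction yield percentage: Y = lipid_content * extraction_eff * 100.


Y = lipid_content * extraction_eff * 100
= 0.4147 * 0.8701 * 100
= 36.0830%

36.0830%


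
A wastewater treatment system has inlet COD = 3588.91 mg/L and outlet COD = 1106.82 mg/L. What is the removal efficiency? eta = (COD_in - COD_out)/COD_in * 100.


eta = (COD_in - COD_out) / COD_in * 100
= (3588.91 - 1106.82) / 3588.91 * 100
= 69.1600%

69.1600%


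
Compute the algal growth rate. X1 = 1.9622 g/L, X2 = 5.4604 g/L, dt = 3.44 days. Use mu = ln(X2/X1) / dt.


mu = ln(X2/X1) / dt
= ln(5.4604/1.9622) / 3.44
= 0.2975 per day

0.2975 per day


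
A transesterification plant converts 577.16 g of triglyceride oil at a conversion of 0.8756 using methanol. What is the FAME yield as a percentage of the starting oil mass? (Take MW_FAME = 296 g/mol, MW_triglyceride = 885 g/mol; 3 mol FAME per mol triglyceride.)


m_FAME = oil * conv * (3 * 296 / 885) = oil * conv * (888/885)
= 577.16 * 0.8756 * 888 / 885
= 507.0744 g
Y = m_FAME / oil * 100 = conv * (888/885) * 100
= 0.8756 * 888 / 885 * 100
= 87.86%

87.86%


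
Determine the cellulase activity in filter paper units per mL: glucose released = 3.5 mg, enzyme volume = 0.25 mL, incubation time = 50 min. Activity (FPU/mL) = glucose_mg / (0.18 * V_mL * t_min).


Activity = glucose_mg / (0.18 mg/umol * V_mL * t_min)
= 3.5 / (0.18 * 0.25 * 50)
= 1.5556 FPU/mL

1.5556 FPU/mL


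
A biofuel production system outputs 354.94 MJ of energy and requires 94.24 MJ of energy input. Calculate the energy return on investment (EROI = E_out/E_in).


EROI = E_out / E_in
= 354.94 / 94.24
= 3.7663

3.7663


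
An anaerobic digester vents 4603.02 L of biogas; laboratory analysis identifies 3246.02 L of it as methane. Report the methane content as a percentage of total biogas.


CH4% = V_CH4 / V_total * 100
= 3246.02 / 4603.02 * 100
= 70.5194%

70.5194%


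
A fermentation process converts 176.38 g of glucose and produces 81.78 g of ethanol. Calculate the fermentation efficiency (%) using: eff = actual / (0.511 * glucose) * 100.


Fermentation efficiency = (actual / (0.511 * glucose)) * 100
= (81.78 / (0.511 * 176.38)) * 100
= 90.7354%

90.7354%


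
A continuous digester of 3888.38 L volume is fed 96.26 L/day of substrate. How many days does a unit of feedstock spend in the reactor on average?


HRT = V / Q
= 3888.38 / 96.26
= 40.3946 days

40.3946 days


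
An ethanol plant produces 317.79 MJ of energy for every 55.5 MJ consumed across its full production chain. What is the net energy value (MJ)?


NEV = E_out - E_in
= 317.79 - 55.5
= 262.2900 MJ

262.2900 MJ


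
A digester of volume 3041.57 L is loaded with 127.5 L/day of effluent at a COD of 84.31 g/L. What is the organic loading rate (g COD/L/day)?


OLR = Q * S / V
= 127.5 * 84.31 / 3041.57
= 3.5342 g/L/day

3.5342 g/L/day


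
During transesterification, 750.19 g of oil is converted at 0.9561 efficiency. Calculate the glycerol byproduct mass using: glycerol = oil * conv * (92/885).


glycerol = oil * conv * (92/885)
= 750.19 * 0.9561 * 92 / 885
= 74.5623 g

74.5623 g


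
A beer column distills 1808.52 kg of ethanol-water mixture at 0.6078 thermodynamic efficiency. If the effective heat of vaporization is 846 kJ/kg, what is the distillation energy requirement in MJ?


E = m * 846 / (eta * 1000)
= 1808.52 * 846 / (0.6078 * 1000)
= 2517.2885 MJ

2517.2885 MJ


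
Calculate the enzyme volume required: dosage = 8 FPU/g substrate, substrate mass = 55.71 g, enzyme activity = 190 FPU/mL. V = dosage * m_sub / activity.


V = dosage * m_sub / activity
V = 8 * 55.71 / 190
V = 2.3457 mL

2.3457 mL


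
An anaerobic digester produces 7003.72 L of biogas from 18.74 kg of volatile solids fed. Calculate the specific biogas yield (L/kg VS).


Y = V / VS
= 7003.72 / 18.74
= 373.7311 L/kg VS

373.7311 L/kg VS


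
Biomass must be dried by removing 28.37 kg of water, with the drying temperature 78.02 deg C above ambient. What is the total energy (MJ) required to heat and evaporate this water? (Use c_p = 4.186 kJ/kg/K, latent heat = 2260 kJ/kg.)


E = m_water * (4.186 * dT + 2260) / 1000
= 28.37 * (4.186 * 78.02 + 2260) / 1000
= 73.3816 MJ

73.3816 MJ


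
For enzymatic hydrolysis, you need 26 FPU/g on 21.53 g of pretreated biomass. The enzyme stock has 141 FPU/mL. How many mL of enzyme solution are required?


V = dosage * m_sub / activity
V = 26 * 21.53 / 141
V = 3.9701 mL

3.9701 mL


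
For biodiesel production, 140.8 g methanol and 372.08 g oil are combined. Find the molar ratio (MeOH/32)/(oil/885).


Molar ratio = n_MeOH / n_oil = (MeOH/32) / (oil/885) = (MeOH * 885) / (32 * oil)
= (140.8 * 885) / (32 * 372.08)
= 10.4655

10.4655


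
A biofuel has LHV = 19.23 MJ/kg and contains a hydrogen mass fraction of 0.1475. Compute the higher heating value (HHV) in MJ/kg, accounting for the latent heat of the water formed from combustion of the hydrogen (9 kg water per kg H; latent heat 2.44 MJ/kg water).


HHV = LHV + H_frac * 9 * 2.44
= 19.23 + 0.1475 * 9 * 2.44
= 22.4691 MJ/kg

22.4691 MJ/kg


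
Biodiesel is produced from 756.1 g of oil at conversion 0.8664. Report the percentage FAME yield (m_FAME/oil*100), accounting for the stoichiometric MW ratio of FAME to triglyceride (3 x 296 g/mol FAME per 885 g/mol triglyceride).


m_FAME = oil * conv * (3 * 296 / 885) = oil * conv * (888/885)
= 756.1 * 0.8664 * 888 / 885
= 657.3057 g
Y = m_FAME / oil * 100 = conv * (888/885) * 100
= 0.8664 * 888 / 885 * 100
= 86.93%

86.93%


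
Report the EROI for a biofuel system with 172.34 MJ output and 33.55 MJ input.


EROI = E_out / E_in
= 172.34 / 33.55
= 5.1368

5.1368


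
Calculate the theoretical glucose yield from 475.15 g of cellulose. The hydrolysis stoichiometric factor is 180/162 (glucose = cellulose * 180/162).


glucose = cellulose * 180/162
= 475.15 * 180/162
= 527.9444 g

527.9444 g


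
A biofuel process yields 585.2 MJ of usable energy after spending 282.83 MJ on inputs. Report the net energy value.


NEV = E_out - E_in
= 585.2 - 282.83
= 302.3700 MJ

302.3700 MJ


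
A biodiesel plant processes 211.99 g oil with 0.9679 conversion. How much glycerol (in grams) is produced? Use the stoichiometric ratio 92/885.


glycerol = oil * conv * (92/885)
= 211.99 * 0.9679 * 92 / 885
= 21.3300 g

21.3300 g


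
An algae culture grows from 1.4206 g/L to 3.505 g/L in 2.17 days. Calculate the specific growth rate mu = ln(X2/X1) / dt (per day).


mu = ln(X2/X1) / dt
= ln(3.505/1.4206) / 2.17
= 0.4162 per day

0.4162 per day


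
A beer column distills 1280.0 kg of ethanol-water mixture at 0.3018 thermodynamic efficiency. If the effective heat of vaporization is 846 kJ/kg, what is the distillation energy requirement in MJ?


E = m * 846 / (eta * 1000)
= 1280.0 * 846 / (0.3018 * 1000)
= 3588.0716 MJ

3588.0716 MJ


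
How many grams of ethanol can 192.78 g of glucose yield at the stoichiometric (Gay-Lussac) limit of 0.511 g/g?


Theoretical ethanol yield: m_EtOH = 0.511 * m_glucose
m_EtOH = 0.511 * 192.78 = 98.5106 g

98.5106 g


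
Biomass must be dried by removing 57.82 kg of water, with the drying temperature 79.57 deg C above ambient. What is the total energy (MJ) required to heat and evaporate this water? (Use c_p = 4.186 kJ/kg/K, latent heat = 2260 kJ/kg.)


E = m_water * (4.186 * dT + 2260) / 1000
= 57.82 * (4.186 * 79.57 + 2260) / 1000
= 149.9319 MJ

149.9319 MJ


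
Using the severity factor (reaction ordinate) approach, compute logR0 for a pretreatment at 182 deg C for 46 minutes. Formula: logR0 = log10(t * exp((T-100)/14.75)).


logR0 = log10(t * exp((T - 100) / 14.75))
= log10(46 * exp((182 - 100) / 14.75))
= 4.0771

4.0771


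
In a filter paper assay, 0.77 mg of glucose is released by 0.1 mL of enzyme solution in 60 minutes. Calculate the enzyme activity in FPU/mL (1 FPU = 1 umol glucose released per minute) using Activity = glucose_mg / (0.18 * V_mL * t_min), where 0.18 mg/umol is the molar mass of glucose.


Activity = glucose_mg / (0.18 mg/umol * V_mL * t_min)
= 0.77 / (0.18 * 0.1 * 60)
= 0.7130 FPU/mL

0.7130 FPU/mL


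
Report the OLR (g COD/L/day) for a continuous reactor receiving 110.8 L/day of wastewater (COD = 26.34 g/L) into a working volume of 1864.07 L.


OLR = Q * S / V
= 110.8 * 26.34 / 1864.07
= 1.5656 g/L/day

1.5656 g/L/day


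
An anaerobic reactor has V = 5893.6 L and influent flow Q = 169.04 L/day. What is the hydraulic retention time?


HRT = V / Q
= 5893.6 / 169.04
= 34.8651 days

34.8651 days


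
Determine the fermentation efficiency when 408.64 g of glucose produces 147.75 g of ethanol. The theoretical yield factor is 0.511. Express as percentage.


Fermentation efficiency = (actual / (0.511 * glucose)) * 100
= (147.75 / (0.511 * 408.64)) * 100
= 70.7564%

70.7564%


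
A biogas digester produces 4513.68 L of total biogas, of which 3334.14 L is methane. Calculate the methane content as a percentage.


CH4% = V_CH4 / V_total * 100
= 3334.14 / 4513.68 * 100
= 73.8674%

73.8674%


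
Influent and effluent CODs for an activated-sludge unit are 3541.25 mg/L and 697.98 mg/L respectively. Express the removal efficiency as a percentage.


eta = (COD_in - COD_out) / COD_in * 100
= (3541.25 - 697.98) / 3541.25 * 100
= 80.2900%

80.2900%


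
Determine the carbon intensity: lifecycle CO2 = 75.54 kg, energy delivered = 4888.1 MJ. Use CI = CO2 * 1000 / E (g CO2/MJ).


CI = CO2 * 1000 / E
= 75.54 * 1000 / 4888.1
= 15.4539 g CO2/MJ

15.4539 g CO2/MJ


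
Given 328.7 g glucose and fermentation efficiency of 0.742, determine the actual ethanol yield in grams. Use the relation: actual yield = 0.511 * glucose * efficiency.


Actual ethanol: m = 0.511 * 328.7 * 0.742
m = 124.6305 g

124.6305 g


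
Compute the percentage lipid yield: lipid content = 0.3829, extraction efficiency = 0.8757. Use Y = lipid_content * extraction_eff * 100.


Y = lipid_content * extraction_eff * 100
= 0.3829 * 0.8757 * 100
= 33.5306%

33.5306%


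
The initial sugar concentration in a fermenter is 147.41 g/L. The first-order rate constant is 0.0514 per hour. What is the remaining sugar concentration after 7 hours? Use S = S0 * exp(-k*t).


S = S0 * exp(-k * t)
S = 147.41 * exp(-0.0514 * 7)
S = 102.8650 g/L

102.8650 g/L


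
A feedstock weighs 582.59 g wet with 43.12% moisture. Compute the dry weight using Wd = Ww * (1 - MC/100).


Wd = Ww * (1 - MC/100)
= 582.59 * (1 - 43.12/100)
= 331.3772 g

331.3772 g


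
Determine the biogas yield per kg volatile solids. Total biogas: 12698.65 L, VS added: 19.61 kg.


Y = V / VS
= 12698.65 / 19.61
= 647.5599 L/kg VS

647.5599 L/kg VS


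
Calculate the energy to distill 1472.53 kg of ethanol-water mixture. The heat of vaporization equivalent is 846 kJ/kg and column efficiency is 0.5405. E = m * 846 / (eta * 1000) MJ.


E = m * 846 / (eta * 1000)
= 1472.53 * 846 / (0.5405 * 1000)
= 2304.8296 MJ

2304.8296 MJ


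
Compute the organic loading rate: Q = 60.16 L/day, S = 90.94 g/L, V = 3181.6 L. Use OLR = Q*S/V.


OLR = Q * S / V
= 60.16 * 90.94 / 3181.6
= 1.7196 g/L/day

1.7196 g/L/day


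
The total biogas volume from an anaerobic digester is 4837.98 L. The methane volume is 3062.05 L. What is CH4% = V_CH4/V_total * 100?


CH4% = V_CH4 / V_total * 100
= 3062.05 / 4837.98 * 100
= 63.2919%

63.2919%


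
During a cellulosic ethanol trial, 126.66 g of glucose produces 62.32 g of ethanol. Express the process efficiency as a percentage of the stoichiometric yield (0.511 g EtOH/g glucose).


Fermentation efficiency = (actual / (0.511 * glucose)) * 100
= (62.32 / (0.511 * 126.66)) * 100
= 96.2869%

96.2869%


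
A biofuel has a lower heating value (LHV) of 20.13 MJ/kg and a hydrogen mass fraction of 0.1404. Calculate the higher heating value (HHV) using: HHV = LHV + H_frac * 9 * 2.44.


HHV = LHV + H_frac * 9 * 2.44
= 20.13 + 0.1404 * 9 * 2.44
= 23.2132 MJ/kg

23.2132 MJ/kg


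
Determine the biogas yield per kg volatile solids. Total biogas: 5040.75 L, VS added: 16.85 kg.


Y = V / VS
= 5040.75 / 16.85
= 299.1543 L/kg VS

299.1543 L/kg VS


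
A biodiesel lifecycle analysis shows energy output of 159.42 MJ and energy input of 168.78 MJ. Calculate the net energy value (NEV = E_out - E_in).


NEV = E_out - E_in
= 159.42 - 168.78
= -9.3600 MJ

-9.3600 MJ


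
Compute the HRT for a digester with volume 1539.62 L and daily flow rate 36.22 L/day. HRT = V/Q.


HRT = V / Q
= 1539.62 / 36.22
= 42.5075 days

42.5075 days


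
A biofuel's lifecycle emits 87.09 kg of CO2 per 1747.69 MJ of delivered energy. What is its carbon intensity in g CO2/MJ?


CI = CO2 * 1000 / E
= 87.09 * 1000 / 1747.69
= 49.8315 g CO2/MJ

49.8315 g CO2/MJ


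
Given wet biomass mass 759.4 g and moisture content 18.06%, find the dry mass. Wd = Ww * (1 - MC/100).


Wd = Ww * (1 - MC/100)
= 759.4 * (1 - 18.06/100)
= 622.2524 g

622.2524 g


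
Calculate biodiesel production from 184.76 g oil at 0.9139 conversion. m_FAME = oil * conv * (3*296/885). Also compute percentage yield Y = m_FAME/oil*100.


m_FAME = oil * conv * (3 * 296 / 885) = oil * conv * (888/885)
= 184.76 * 0.9139 * 888 / 885
= 169.4245 g
Y = m_FAME / oil * 100 = conv * (888/885) * 100
= 0.9139 * 888 / 885 * 100
= 91.70%

169.4245 g FAME; Y = 91.70%


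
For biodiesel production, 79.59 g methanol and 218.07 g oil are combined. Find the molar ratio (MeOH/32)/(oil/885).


Molar ratio = n_MeOH / n_oil = (MeOH/32) / (oil/885) = (MeOH * 885) / (32 * oil)
= (79.59 * 885) / (32 * 218.07)
= 10.0938

10.0938


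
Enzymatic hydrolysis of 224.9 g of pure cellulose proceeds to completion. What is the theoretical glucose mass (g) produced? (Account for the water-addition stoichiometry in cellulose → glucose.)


glucose = cellulose * 180/162
= 224.9 * 180/162
= 249.8889 g

249.8889 g


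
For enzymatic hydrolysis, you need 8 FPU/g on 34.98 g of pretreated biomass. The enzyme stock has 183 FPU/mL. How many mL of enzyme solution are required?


V = dosage * m_sub / activity
V = 8 * 34.98 / 183
V = 1.5292 mL

1.5292 mL


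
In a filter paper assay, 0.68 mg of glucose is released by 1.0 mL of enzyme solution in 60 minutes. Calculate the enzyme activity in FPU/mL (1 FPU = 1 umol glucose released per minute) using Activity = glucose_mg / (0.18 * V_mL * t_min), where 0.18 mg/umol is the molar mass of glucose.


Activity = glucose_mg / (0.18 mg/umol * V_mL * t_min)
= 0.68 / (0.18 * 1.0 * 60)
= 0.0630 FPU/mL

0.0630 FPU/mL


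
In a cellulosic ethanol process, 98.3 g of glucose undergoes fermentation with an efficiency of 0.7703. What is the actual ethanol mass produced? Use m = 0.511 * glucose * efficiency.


Actual ethanol: m = 0.511 * 98.3 * 0.7703
m = 38.6932 g

38.6932 g


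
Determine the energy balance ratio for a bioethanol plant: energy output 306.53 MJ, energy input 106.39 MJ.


EROI = E_out / E_in
= 306.53 / 106.39
= 2.8812

2.8812


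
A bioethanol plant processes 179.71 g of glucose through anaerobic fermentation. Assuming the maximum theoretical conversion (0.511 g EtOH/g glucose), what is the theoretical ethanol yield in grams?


Theoretical ethanol yield: m_EtOH = 0.511 * m_glucose
m_EtOH = 0.511 * 179.71 = 91.8318 g

91.8318 g


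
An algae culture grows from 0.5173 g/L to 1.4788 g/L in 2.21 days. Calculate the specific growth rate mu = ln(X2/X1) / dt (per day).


mu = ln(X2/X1) / dt
= ln(1.4788/0.5173) / 2.21
= 0.4753 per day

0.4753 per day


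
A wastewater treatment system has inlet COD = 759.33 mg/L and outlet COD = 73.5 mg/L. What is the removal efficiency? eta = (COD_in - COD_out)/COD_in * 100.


eta = (COD_in - COD_out) / COD_in * 100
= (759.33 - 73.5) / 759.33 * 100
= 90.3204%

90.3204%


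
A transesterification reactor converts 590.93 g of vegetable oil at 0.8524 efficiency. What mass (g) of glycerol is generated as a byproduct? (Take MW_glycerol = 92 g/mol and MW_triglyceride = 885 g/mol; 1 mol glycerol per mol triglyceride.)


glycerol = oil * conv * (92/885)
= 590.93 * 0.8524 * 92 / 885
= 52.3629 g

52.3629 g


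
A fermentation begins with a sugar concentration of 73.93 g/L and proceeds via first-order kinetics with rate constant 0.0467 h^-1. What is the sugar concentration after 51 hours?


S = S0 * exp(-k * t)
S = 73.93 * exp(-0.0467 * 51)
S = 6.8306 g/L

6.8306 g/L


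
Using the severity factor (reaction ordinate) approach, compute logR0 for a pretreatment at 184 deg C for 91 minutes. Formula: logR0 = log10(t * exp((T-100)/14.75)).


logR0 = log10(t * exp((T - 100) / 14.75))
= log10(91 * exp((184 - 100) / 14.75))
= 4.4323

4.4323


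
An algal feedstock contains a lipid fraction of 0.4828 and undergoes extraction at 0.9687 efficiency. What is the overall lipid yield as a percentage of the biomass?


Y = lipid_content * extraction_eff * 100
= 0.4828 * 0.9687 * 100
= 46.7688%

46.7688%


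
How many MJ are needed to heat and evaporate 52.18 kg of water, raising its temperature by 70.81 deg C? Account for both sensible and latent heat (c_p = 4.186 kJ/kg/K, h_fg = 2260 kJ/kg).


E = m_water * (4.186 * dT + 2260) / 1000
= 52.18 * (4.186 * 70.81 + 2260) / 1000
= 133.3935 MJ

133.3935 MJ


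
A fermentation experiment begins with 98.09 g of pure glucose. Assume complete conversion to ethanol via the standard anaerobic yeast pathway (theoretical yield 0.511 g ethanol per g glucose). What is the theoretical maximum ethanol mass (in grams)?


Theoretical ethanol yield: m_EtOH = 0.511 * m_glucose
m_EtOH = 0.511 * 98.09 = 50.1240 g

50.1240 g


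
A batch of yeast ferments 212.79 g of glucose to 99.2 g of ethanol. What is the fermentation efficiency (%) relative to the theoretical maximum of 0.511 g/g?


Fermentation efficiency = (actual / (0.511 * glucose)) * 100
= (99.2 / (0.511 * 212.79)) * 100
= 91.2304%

91.2304%


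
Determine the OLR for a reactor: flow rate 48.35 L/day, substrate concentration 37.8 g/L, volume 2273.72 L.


OLR = Q * S / V
= 48.35 * 37.8 / 2273.72
= 0.8038 g/L/day

0.8038 g/L/day


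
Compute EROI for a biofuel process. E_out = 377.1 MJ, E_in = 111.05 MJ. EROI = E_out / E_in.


EROI = E_out / E_in
= 377.1 / 111.05
= 3.3958

3.3958


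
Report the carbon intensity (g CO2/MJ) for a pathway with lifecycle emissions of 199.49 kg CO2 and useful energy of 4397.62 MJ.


CI = CO2 * 1000 / E
= 199.49 * 1000 / 4397.62
= 45.3632 g CO2/MJ

45.3632 g CO2/MJ
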